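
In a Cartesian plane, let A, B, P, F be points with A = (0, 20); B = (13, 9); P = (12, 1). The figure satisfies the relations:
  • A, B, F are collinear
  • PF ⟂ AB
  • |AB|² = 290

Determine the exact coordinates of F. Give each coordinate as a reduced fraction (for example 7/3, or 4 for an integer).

F = (949/58, 357/58)

1. F_x = 949/58  [[A, B, F are collinear ⇒ 11x+13y-260=0] ∩ [PF ⟂ AB ⇒ 13x-11y-145=0]]
2. F_y = 357/58  [[A, B, F are collinear ⇒ 11x+13y-260=0] ∩ [PF ⟂ AB ⇒ 13x-11y-145=0]]
   so F = (949/58, 357/58)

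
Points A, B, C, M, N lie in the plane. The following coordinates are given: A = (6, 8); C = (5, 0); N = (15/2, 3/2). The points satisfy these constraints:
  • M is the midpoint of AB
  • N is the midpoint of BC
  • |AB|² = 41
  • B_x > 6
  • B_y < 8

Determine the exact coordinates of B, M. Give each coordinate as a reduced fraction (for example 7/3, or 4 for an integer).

1. B_x = 10  [B = 2·N−C = 2·(15/2, 3/2)−(5, 0)]
2. B_y = 3  [B = 2·N−C = 2·(15/2, 3/2)−(5, 0)]
   so B = (10, 3)
3. M_x = 8  [2·M = A+B = (6, 8)+(10, 3)]
4. M_y = 11/2  [2·M = A+B = (6, 8)+(10, 3)]
   so M = (8, 11/2)

B = (10, 3)
M = (8, 11/2)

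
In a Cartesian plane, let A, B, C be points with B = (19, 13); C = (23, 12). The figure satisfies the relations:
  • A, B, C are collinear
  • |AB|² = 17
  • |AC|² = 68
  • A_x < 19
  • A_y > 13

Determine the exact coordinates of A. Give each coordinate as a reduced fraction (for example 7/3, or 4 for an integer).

1. A_x = 15  [[A, B, C are collinear ⇒ 1x+4y-71=0] ∩ [|A−(19, 13)|²=17]]
2. A_y = 14  [[A, B, C are collinear ⇒ 1x+4y-71=0] ∩ [|A−(19, 13)|²=17]]
   so A = (15, 14)

A = (15, 14)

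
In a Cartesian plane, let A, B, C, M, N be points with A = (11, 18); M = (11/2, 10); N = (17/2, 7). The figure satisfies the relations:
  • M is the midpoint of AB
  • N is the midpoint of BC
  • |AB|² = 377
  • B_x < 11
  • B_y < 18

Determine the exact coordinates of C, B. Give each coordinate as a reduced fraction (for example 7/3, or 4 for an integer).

1. B_x = 0  [B = 2·M−A = 2·(11/2, 10)−(11, 18)]
2. B_y = 2  [B = 2·M−A = 2·(11/2, 10)−(11, 18)]
   so B = (0, 2)
3. C_x = 17  [C = 2·N−B = 2·(17/2, 7)−(0, 2)]
4. C_y = 12  [C = 2·N−B = 2·(17/2, 7)−(0, 2)]
   so C = (17, 12)

C = (17, 12)
B = (0, 2)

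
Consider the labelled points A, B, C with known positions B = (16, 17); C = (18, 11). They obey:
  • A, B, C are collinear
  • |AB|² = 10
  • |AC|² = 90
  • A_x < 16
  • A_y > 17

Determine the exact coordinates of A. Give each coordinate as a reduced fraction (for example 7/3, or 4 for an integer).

1. A_x = 15  [[A, B, C are collinear ⇒ 6x+2y-130=0] ∩ [|A−(16, 17)|²=10]]
2. A_y = 20  [[A, B, C are collinear ⇒ 6x+2y-130=0] ∩ [|A−(16, 17)|²=10]]
   so A = (15, 20)

A = (15, 20)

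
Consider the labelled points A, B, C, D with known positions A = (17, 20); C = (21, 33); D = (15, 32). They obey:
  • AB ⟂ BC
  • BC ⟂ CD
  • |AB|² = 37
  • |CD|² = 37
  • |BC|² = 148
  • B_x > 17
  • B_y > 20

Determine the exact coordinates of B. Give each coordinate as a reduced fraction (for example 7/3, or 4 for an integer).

1. B_x = 23  [[BC ⟂ CD ⇒ 6x+1y-159=0] ∩ [|B−(17, 20)|²=37]]
2. B_y = 21  [[BC ⟂ CD ⇒ 6x+1y-159=0] ∩ [|B−(17, 20)|²=37]]
   so B = (23, 21)

B = (23, 21)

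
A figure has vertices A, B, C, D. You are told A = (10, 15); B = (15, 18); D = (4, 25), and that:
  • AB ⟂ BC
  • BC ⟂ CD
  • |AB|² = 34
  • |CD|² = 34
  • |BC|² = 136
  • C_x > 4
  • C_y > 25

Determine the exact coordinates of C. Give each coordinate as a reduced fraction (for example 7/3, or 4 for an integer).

1. C_x = 9  [[AB ⟂ BC ⇒ 5x+3y-129=0] ∩ [|C−(4, 25)|²=34]]
2. C_y = 28  [[AB ⟂ BC ⇒ 5x+3y-129=0] ∩ [|C−(4, 25)|²=34]]
   so C = (9, 28)

C = (9, 28)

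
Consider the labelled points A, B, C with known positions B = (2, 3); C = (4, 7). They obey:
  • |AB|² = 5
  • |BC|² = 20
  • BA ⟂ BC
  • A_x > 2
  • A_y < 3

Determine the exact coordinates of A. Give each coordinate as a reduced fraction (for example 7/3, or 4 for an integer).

A = (4, 2)

1. A_x = 4  [[BA ⟂ BC ⇒ 2x+4y-16=0] ∩ [|A−(2, 3)|²=5]]
2. A_y = 2  [[BA ⟂ BC ⇒ 2x+4y-16=0] ∩ [|A−(2, 3)|²=5]]
   so A = (4, 2)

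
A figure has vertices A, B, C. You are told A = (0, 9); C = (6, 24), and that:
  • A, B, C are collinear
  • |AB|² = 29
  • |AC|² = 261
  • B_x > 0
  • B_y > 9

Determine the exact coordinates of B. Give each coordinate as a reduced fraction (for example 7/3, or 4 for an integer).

1. B_x = 2  [[A, B, C are collinear ⇒ 15x-6y+54=0] ∩ [|B−(0, 9)|²=29]]
2. B_y = 14  [[A, B, C are collinear ⇒ 15x-6y+54=0] ∩ [|B−(0, 9)|²=29]]
   so B = (2, 14)

B = (2, 14)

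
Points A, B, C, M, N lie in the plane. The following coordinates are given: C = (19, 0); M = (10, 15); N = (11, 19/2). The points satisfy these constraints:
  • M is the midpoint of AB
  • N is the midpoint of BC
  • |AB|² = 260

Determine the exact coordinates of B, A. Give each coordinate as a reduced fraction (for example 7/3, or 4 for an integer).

B = (3, 19)
A = (17, 11)

1. B_x = 3  [B = 2·N−C = 2·(11, 19/2)−(19, 0)]
2. B_y = 19  [B = 2·N−C = 2·(11, 19/2)−(19, 0)]
   so B = (3, 19)
3. A_x = 17  [A = 2·M−B = 2·(10, 15)−(3, 19)]
4. A_y = 11  [A = 2·M−B = 2·(10, 15)−(3, 19)]
   so A = (17, 11)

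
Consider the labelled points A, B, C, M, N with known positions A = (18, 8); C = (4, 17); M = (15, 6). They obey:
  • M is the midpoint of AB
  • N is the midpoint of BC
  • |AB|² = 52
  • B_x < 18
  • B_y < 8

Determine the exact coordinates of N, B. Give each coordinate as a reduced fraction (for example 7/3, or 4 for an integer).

N = (8, 21/2)
B = (12, 4)

1. B_x = 12  [B = 2·M−A = 2·(15, 6)−(18, 8)]
2. B_y = 4  [B = 2·M−A = 2·(15, 6)−(18, 8)]
   so B = (12, 4)
3. N_x = 8  [2·N = B+C = (12, 4)+(4, 17)]
4. N_y = 21/2  [2·N = B+C = (12, 4)+(4, 17)]
   so N = (8, 21/2)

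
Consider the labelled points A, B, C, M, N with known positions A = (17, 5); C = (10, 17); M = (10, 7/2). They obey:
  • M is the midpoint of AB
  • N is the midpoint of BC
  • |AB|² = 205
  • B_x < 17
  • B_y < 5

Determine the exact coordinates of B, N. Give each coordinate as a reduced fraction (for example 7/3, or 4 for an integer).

B = (3, 2)
N = (13/2, 19/2)

1. B_x = 3  [B = 2·M−A = 2·(10, 7/2)−(17, 5)]
2. B_y = 2  [B = 2·M−A = 2·(10, 7/2)−(17, 5)]
   so B = (3, 2)
3. N_x = 13/2  [2·N = B+C = (3, 2)+(10, 17)]
4. N_y = 19/2  [2·N = B+C = (3, 2)+(10, 17)]
   so N = (13/2, 19/2)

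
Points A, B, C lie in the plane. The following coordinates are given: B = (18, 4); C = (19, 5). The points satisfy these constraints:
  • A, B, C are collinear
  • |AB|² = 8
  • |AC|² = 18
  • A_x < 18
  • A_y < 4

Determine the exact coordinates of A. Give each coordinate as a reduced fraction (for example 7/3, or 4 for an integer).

1. A_x = 16  [[A, B, C are collinear ⇒ -1x+1y+14=0] ∩ [|A−(18, 4)|²=8]]
2. A_y = 2  [[A, B, C are collinear ⇒ -1x+1y+14=0] ∩ [|A−(18, 4)|²=8]]
   so A = (16, 2)

A = (16, 2)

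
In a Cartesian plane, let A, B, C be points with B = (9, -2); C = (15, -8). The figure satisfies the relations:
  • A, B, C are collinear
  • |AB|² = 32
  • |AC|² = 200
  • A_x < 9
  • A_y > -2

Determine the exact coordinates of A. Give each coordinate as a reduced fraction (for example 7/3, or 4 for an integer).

1. A_x = 5  [[A, B, C are collinear ⇒ 6x+6y-42=0] ∩ [|A−(9, -2)|²=32]]
2. A_y = 2  [[A, B, C are collinear ⇒ 6x+6y-42=0] ∩ [|A−(9, -2)|²=32]]
   so A = (5, 2)

A = (5, 2)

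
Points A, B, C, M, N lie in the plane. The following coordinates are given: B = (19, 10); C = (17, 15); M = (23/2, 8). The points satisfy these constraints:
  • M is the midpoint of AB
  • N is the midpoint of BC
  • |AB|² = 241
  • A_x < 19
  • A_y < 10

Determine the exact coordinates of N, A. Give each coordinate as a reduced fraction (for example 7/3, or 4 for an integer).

N = (18, 25/2)
A = (4, 6)

1. A_x = 4  [A = 2·M−B = 2·(23/2, 8)−(19, 10)]
2. A_y = 6  [A = 2·M−B = 2·(23/2, 8)−(19, 10)]
   so A = (4, 6)
3. N_x = 18  [2·N = B+C = (19, 10)+(17, 15)]
4. N_y = 25/2  [2·N = B+C = (19, 10)+(17, 15)]
   so N = (18, 25/2)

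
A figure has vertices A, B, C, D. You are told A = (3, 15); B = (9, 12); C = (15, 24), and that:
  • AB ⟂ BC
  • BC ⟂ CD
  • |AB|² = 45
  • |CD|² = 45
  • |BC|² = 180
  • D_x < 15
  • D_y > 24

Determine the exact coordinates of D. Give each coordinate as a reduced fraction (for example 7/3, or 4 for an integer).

1. D_x = 9  [[BC ⟂ CD ⇒ 6x+12y-378=0] ∩ [|D−(15, 24)|²=45]]
2. D_y = 27  [[BC ⟂ CD ⇒ 6x+12y-378=0] ∩ [|D−(15, 24)|²=45]]
   so D = (9, 27)

D = (9, 27)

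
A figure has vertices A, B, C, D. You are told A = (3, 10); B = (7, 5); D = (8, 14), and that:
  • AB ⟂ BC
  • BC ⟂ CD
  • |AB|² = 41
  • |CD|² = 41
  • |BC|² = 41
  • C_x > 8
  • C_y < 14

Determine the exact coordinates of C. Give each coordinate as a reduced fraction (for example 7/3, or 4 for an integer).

1. C_x = 12  [[AB ⟂ BC ⇒ 4x-5y-3=0] ∩ [|C−(8, 14)|²=41]]
2. C_y = 9  [[AB ⟂ BC ⇒ 4x-5y-3=0] ∩ [|C−(8, 14)|²=41]]
   so C = (12, 9)

C = (12, 9)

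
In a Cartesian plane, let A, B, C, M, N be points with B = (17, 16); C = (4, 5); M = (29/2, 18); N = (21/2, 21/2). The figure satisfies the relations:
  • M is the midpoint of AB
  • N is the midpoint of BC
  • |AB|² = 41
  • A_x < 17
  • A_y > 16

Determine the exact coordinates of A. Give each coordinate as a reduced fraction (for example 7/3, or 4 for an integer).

A = (12, 20)

1. A_x = 12  [A = 2·M−B = 2·(29/2, 18)−(17, 16)]
2. A_y = 20  [A = 2·M−B = 2·(29/2, 18)−(17, 16)]
   so A = (12, 20)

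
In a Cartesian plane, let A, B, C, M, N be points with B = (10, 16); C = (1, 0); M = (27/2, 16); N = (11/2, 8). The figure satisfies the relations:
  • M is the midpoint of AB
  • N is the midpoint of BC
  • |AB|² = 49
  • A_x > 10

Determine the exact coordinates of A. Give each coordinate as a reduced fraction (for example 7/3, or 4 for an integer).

1. A_x = 17  [A = 2·M−B = 2·(27/2, 16)−(10, 16)]
2. A_y = 16  [A = 2·M−B = 2·(27/2, 16)−(10, 16)]
   so A = (17, 16)

A = (17, 16)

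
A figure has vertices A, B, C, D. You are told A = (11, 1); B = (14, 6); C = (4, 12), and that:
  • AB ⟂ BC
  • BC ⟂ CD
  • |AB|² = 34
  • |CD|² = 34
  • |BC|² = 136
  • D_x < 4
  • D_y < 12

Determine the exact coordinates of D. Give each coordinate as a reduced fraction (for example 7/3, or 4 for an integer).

D = (1, 7)

1. D_x = 1  [[BC ⟂ CD ⇒ -10x+6y-32=0] ∩ [|D−(4, 12)|²=34]]
2. D_y = 7  [[BC ⟂ CD ⇒ -10x+6y-32=0] ∩ [|D−(4, 12)|²=34]]
   so D = (1, 7)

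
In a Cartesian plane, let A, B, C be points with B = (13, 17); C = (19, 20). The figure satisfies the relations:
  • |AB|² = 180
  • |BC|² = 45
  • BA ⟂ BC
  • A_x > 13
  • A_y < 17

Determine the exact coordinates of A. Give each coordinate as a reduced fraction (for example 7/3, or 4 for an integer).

1. A_x = 19  [[BA ⟂ BC ⇒ 6x+3y-129=0] ∩ [|A−(13, 17)|²=180]]
2. A_y = 5  [[BA ⟂ BC ⇒ 6x+3y-129=0] ∩ [|A−(13, 17)|²=180]]
   so A = (19, 5)

A = (19, 5)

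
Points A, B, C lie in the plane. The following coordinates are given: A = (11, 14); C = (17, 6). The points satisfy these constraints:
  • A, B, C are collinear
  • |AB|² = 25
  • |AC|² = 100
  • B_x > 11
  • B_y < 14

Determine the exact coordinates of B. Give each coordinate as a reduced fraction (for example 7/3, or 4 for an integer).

1. B_x = 14  [[A, B, C are collinear ⇒ -8x-6y+172=0] ∩ [|B−(11, 14)|²=25]]
2. B_y = 10  [[A, B, C are collinear ⇒ -8x-6y+172=0] ∩ [|B−(11, 14)|²=25]]
   so B = (14, 10)

B = (14, 10)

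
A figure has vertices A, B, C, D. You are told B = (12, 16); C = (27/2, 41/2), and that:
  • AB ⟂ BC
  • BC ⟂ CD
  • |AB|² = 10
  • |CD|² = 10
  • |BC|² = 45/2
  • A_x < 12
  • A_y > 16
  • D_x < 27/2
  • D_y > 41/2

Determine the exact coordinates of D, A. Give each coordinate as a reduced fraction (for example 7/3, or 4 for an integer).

1. D_x = 21/2  [[BC ⟂ CD ⇒ 3/2x+9/2y-225/2=0] ∩ [|D−(27/2, 41/2)|²=10]]
2. D_y = 43/2  [[BC ⟂ CD ⇒ 3/2x+9/2y-225/2=0] ∩ [|D−(27/2, 41/2)|²=10]]
   so D = (21/2, 43/2)
3. A_x = 9  [[AB ⟂ BC ⇒ -3/2x-9/2y+90=0] ∩ [|A−(12, 16)|²=10]]
4. A_y = 17  [[AB ⟂ BC ⇒ -3/2x-9/2y+90=0] ∩ [|A−(12, 16)|²=10]]
   so A = (9, 17)

D = (21/2, 43/2)
A = (9, 17)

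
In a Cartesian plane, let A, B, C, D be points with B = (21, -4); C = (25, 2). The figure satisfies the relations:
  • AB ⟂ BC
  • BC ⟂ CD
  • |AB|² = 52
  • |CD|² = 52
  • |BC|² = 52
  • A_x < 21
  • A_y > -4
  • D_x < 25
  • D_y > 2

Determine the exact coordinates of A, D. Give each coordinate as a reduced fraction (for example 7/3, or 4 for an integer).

A = (15, 0)
D = (19, 6)

1. A_x = 15  [[AB ⟂ BC ⇒ -4x-6y+60=0] ∩ [|A−(21, -4)|²=52]]
2. A_y = 0  [[AB ⟂ BC ⇒ -4x-6y+60=0] ∩ [|A−(21, -4)|²=52]]
   so A = (15, 0)
3. D_x = 19  [[BC ⟂ CD ⇒ 4x+6y-112=0] ∩ [|D−(25, 2)|²=52]]
4. D_y = 6  [[BC ⟂ CD ⇒ 4x+6y-112=0] ∩ [|D−(25, 2)|²=52]]
   so D = (19, 6)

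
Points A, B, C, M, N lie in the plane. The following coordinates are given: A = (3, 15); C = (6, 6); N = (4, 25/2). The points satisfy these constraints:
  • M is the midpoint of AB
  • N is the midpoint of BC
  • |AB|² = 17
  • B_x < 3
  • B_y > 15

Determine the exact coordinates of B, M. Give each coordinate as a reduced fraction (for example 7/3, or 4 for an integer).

B = (2, 19)
M = (5/2, 17)

1. B_x = 2  [B = 2·N−C = 2·(4, 25/2)−(6, 6)]
2. B_y = 19  [B = 2·N−C = 2·(4, 25/2)−(6, 6)]
   so B = (2, 19)
3. M_x = 5/2  [2·M = A+B = (3, 15)+(2, 19)]
4. M_y = 17  [2·M = A+B = (3, 15)+(2, 19)]
   so M = (5/2, 17)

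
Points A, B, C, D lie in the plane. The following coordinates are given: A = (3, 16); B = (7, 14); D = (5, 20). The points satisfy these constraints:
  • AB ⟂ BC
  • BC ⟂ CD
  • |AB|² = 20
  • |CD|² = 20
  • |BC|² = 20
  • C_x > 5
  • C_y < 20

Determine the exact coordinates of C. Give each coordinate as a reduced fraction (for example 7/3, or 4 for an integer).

1. C_x = 9  [[AB ⟂ BC ⇒ 4x-2y=0] ∩ [|C−(5, 20)|²=20]]
2. C_y = 18  [[AB ⟂ BC ⇒ 4x-2y=0] ∩ [|C−(5, 20)|²=20]]
   so C = (9, 18)

C = (9, 18)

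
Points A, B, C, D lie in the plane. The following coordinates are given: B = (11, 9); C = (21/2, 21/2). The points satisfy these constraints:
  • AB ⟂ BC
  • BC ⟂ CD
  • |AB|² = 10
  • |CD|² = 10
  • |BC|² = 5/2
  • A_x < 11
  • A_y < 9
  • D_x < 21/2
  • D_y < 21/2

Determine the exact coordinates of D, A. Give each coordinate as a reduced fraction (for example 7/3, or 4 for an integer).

1. D_x = 15/2  [[BC ⟂ CD ⇒ -1/2x+3/2y-21/2=0] ∩ [|D−(21/2, 21/2)|²=10]]
2. D_y = 19/2  [[BC ⟂ CD ⇒ -1/2x+3/2y-21/2=0] ∩ [|D−(21/2, 21/2)|²=10]]
   so D = (15/2, 19/2)
3. A_x = 8  [[AB ⟂ BC ⇒ 1/2x-3/2y+8=0] ∩ [|A−(11, 9)|²=10]]
4. A_y = 8  [[AB ⟂ BC ⇒ 1/2x-3/2y+8=0] ∩ [|A−(11, 9)|²=10]]
   so A = (8, 8)

D = (15/2, 19/2)
A = (8, 8)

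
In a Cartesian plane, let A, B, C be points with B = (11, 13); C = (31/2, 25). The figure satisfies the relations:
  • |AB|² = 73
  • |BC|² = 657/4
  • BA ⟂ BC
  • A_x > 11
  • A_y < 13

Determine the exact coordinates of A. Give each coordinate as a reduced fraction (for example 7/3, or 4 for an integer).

A = (19, 10)

1. A_x = 19  [[BA ⟂ BC ⇒ 9/2x+12y-411/2=0] ∩ [|A−(11, 13)|²=73]]
2. A_y = 10  [[BA ⟂ BC ⇒ 9/2x+12y-411/2=0] ∩ [|A−(11, 13)|²=73]]
   so A = (19, 10)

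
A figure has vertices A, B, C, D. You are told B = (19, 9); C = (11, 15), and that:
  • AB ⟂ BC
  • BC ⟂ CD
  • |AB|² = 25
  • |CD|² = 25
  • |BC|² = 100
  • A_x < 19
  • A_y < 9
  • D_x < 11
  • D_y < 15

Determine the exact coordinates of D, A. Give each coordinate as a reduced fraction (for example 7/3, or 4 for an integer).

D = (8, 11)
A = (16, 5)

1. D_x = 8  [[BC ⟂ CD ⇒ -8x+6y-2=0] ∩ [|D−(11, 15)|²=25]]
2. D_y = 11  [[BC ⟂ CD ⇒ -8x+6y-2=0] ∩ [|D−(11, 15)|²=25]]
   so D = (8, 11)
3. A_x = 16  [[AB ⟂ BC ⇒ 8x-6y-98=0] ∩ [|A−(19, 9)|²=25]]
4. A_y = 5  [[AB ⟂ BC ⇒ 8x-6y-98=0] ∩ [|A−(19, 9)|²=25]]
   so A = (16, 5)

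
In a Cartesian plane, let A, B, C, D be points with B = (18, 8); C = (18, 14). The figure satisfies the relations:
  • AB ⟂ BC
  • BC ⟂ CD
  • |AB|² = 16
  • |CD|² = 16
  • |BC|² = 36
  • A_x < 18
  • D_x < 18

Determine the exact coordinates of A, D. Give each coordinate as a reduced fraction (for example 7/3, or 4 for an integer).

1. A_x = 14  [[AB ⟂ BC ⇒ -6y+48=0] ∩ [|A−(18, 8)|²=16]]
2. A_y = 8  [[AB ⟂ BC ⇒ -6y+48=0] ∩ [|A−(18, 8)|²=16]]
   so A = (14, 8)
3. D_x = 14  [[BC ⟂ CD ⇒ 6y-84=0] ∩ [|D−(18, 14)|²=16]]
4. D_y = 14  [[BC ⟂ CD ⇒ 6y-84=0] ∩ [|D−(18, 14)|²=16]]
   so D = (14, 14)

A = (14, 8)
D = (14, 14)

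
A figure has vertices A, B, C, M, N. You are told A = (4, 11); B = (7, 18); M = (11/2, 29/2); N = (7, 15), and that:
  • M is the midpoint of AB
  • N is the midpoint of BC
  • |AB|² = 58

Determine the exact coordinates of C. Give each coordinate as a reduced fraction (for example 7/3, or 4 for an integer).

C = (7, 12)

1. C_x = 7  [C = 2·N−B = 2·(7, 15)−(7, 18)]
2. C_y = 12  [C = 2·N−B = 2·(7, 15)−(7, 18)]
   so C = (7, 12)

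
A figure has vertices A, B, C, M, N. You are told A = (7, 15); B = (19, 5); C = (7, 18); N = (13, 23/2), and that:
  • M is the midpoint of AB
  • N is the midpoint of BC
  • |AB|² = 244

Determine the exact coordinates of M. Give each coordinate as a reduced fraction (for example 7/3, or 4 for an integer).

M = (13, 10)

1. M_x = 13  [2·M = A+B = (7, 15)+(19, 5)]
2. M_y = 10  [2·M = A+B = (7, 15)+(19, 5)]
   so M = (13, 10)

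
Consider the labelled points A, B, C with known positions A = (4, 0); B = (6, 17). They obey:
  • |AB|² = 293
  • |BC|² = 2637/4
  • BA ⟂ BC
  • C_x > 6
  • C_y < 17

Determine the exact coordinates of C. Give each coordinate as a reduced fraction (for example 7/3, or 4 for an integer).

C = (63/2, 14)

1. C_x = 63/2  [[BA ⟂ BC ⇒ -2x-17y+301=0] ∩ [|C−(6, 17)|²=2637/4]]
2. C_y = 14  [[BA ⟂ BC ⇒ -2x-17y+301=0] ∩ [|C−(6, 17)|²=2637/4]]
   so C = (63/2, 14)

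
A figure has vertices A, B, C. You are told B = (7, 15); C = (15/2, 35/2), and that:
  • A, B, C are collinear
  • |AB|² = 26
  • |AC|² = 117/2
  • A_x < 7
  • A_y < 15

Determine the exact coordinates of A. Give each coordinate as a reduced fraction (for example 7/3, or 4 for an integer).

A = (6, 10)

1. A_x = 6  [[A, B, C are collinear ⇒ -5/2x+1/2y+10=0] ∩ [|A−(7, 15)|²=26]]
2. A_y = 10  [[A, B, C are collinear ⇒ -5/2x+1/2y+10=0] ∩ [|A−(7, 15)|²=26]]
   so A = (6, 10)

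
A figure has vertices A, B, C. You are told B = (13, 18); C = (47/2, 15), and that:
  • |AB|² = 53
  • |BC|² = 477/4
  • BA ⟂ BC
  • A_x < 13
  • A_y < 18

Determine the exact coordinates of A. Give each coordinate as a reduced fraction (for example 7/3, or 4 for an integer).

1. A_x = 11  [[BA ⟂ BC ⇒ 21/2x-3y-165/2=0] ∩ [|A−(13, 18)|²=53]]
2. A_y = 11  [[BA ⟂ BC ⇒ 21/2x-3y-165/2=0] ∩ [|A−(13, 18)|²=53]]
   so A = (11, 11)

A = (11, 11)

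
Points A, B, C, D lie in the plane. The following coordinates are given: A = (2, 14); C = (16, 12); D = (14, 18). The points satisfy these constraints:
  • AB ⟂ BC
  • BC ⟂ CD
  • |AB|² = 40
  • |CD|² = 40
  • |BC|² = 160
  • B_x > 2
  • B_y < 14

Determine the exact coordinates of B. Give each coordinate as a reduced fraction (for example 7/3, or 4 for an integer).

1. B_x = 4  [[BC ⟂ CD ⇒ 2x-6y+40=0] ∩ [|B−(2, 14)|²=40]]
2. B_y = 8  [[BC ⟂ CD ⇒ 2x-6y+40=0] ∩ [|B−(2, 14)|²=40]]
   so B = (4, 8)

B = (4, 8)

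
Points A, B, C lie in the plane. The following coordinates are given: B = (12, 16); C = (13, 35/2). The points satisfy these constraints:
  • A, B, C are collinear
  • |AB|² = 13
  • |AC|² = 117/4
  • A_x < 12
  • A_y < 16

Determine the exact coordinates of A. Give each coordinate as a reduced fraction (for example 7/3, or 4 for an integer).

A = (10, 13)

1. A_x = 10  [[A, B, C are collinear ⇒ -3/2x+1y+2=0] ∩ [|A−(12, 16)|²=13]]
2. A_y = 13  [[A, B, C are collinear ⇒ -3/2x+1y+2=0] ∩ [|A−(12, 16)|²=13]]
   so A = (10, 13)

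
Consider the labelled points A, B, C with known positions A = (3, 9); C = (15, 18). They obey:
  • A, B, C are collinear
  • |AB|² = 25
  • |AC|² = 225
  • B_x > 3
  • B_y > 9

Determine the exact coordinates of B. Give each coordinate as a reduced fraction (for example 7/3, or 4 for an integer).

B = (7, 12)

1. B_x = 7  [[A, B, C are collinear ⇒ 9x-12y+81=0] ∩ [|B−(3, 9)|²=25]]
2. B_y = 12  [[A, B, C are collinear ⇒ 9x-12y+81=0] ∩ [|B−(3, 9)|²=25]]
   so B = (7, 12)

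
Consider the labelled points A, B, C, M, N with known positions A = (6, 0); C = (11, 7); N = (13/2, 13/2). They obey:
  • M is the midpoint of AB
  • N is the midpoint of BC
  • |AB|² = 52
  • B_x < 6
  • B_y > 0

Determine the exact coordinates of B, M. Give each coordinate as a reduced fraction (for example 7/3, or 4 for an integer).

B = (2, 6)
M = (4, 3)

1. B_x = 2  [B = 2·N−C = 2·(13/2, 13/2)−(11, 7)]
2. B_y = 6  [B = 2·N−C = 2·(13/2, 13/2)−(11, 7)]
   so B = (2, 6)
3. M_x = 4  [2·M = A+B = (6, 0)+(2, 6)]
4. M_y = 3  [2·M = A+B = (6, 0)+(2, 6)]
   so M = (4, 3)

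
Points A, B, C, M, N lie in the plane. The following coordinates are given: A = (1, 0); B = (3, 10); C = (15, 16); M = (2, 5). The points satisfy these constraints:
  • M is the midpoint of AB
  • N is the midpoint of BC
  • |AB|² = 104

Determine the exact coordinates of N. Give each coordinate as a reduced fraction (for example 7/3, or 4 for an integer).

N = (9, 13)

1. N_x = 9  [2·N = B+C = (3, 10)+(15, 16)]
2. N_y = 13  [2·N = B+C = (3, 10)+(15, 16)]
   so N = (9, 13)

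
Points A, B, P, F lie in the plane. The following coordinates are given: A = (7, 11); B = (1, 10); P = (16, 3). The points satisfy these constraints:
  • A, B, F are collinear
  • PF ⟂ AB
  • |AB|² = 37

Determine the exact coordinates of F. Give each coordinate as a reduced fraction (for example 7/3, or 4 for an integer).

1. F_x = 535/37  [[A, B, F are collinear ⇒ 1x-6y+59=0] ∩ [PF ⟂ AB ⇒ -6x-1y+99=0]]
2. F_y = 453/37  [[A, B, F are collinear ⇒ 1x-6y+59=0] ∩ [PF ⟂ AB ⇒ -6x-1y+99=0]]
   so F = (535/37, 453/37)

F = (535/37, 453/37)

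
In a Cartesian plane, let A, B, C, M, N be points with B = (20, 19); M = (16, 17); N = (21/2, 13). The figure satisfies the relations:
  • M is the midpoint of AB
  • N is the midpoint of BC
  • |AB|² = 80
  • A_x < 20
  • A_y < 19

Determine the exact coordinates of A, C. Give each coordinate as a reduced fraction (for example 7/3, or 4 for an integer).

1. A_x = 12  [A = 2·M−B = 2·(16, 17)−(20, 19)]
2. A_y = 15  [A = 2·M−B = 2·(16, 17)−(20, 19)]
   so A = (12, 15)
3. C_x = 1  [C = 2·N−B = 2·(21/2, 13)−(20, 19)]
4. C_y = 7  [C = 2·N−B = 2·(21/2, 13)−(20, 19)]
   so C = (1, 7)

A = (12, 15)
C = (1, 7)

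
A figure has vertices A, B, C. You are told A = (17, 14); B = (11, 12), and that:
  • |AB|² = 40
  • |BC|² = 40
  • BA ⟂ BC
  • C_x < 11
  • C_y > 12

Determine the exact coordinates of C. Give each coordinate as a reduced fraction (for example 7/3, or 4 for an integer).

C = (9, 18)

1. C_x = 9  [[BA ⟂ BC ⇒ 6x+2y-90=0] ∩ [|C−(11, 12)|²=40]]
2. C_y = 18  [[BA ⟂ BC ⇒ 6x+2y-90=0] ∩ [|C−(11, 12)|²=40]]
   so C = (9, 18)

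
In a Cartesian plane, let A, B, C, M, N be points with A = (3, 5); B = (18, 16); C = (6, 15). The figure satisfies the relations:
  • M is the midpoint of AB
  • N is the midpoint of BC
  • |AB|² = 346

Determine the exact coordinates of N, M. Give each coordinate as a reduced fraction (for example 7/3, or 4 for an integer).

N = (12, 31/2)
M = (21/2, 21/2)

1. M_x = 21/2  [2·M = A+B = (3, 5)+(18, 16)]
2. M_y = 21/2  [2·M = A+B = (3, 5)+(18, 16)]
   so M = (21/2, 21/2)
3. N_x = 12  [2·N = B+C = (18, 16)+(6, 15)]
4. N_y = 31/2  [2·N = B+C = (18, 16)+(6, 15)]
   so N = (12, 31/2)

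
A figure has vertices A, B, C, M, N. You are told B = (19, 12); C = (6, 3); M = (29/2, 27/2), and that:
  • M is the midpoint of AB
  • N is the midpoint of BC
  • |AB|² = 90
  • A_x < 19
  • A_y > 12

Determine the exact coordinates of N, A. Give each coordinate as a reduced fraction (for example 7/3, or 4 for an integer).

N = (25/2, 15/2)
A = (10, 15)

1. A_x = 10  [A = 2·M−B = 2·(29/2, 27/2)−(19, 12)]
2. A_y = 15  [A = 2·M−B = 2·(29/2, 27/2)−(19, 12)]
   so A = (10, 15)
3. N_x = 25/2  [2·N = B+C = (19, 12)+(6, 3)]
4. N_y = 15/2  [2·N = B+C = (19, 12)+(6, 3)]
   so N = (25/2, 15/2)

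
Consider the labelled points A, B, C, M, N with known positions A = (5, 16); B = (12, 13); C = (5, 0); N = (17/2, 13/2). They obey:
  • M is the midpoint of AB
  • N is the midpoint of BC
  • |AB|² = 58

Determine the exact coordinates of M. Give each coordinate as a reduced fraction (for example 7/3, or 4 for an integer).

M = (17/2, 29/2)

1. M_x = 17/2  [2·M = A+B = (5, 16)+(12, 13)]
2. M_y = 29/2  [2·M = A+B = (5, 16)+(12, 13)]
   so M = (17/2, 29/2)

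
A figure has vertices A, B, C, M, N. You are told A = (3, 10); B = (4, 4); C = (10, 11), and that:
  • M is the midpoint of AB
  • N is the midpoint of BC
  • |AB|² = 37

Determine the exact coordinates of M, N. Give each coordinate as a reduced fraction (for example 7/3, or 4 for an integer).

M = (7/2, 7)
N = (7, 15/2)

1. M_x = 7/2  [2·M = A+B = (3, 10)+(4, 4)]
2. M_y = 7  [2·M = A+B = (3, 10)+(4, 4)]
   so M = (7/2, 7)
3. N_x = 7  [2·N = B+C = (4, 4)+(10, 11)]
4. N_y = 15/2  [2·N = B+C = (4, 4)+(10, 11)]
   so N = (7, 15/2)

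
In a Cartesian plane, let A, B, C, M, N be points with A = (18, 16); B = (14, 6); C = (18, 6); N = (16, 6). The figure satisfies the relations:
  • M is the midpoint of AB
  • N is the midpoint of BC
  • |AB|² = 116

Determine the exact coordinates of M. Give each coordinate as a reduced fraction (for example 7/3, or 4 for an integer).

M = (16, 11)

1. M_x = 16  [2·M = A+B = (18, 16)+(14, 6)]
2. M_y = 11  [2·M = A+B = (18, 16)+(14, 6)]
   so M = (16, 11)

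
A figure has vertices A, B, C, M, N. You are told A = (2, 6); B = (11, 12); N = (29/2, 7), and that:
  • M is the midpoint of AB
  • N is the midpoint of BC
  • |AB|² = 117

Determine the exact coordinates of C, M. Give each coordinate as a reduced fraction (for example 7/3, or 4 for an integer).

C = (18, 2)
M = (13/2, 9)

1. M_x = 13/2  [2·M = A+B = (2, 6)+(11, 12)]
2. M_y = 9  [2·M = A+B = (2, 6)+(11, 12)]
   so M = (13/2, 9)
3. C_x = 18  [C = 2·N−B = 2·(29/2, 7)−(11, 12)]
4. C_y = 2  [C = 2·N−B = 2·(29/2, 7)−(11, 12)]
   so C = (18, 2)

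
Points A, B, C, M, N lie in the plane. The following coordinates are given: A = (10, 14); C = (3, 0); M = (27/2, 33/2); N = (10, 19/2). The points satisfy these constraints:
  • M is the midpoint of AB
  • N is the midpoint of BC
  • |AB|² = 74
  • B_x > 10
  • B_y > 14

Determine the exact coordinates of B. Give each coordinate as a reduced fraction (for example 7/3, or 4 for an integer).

B = (17, 19)

1. B_x = 17  [B = 2·M−A = 2·(27/2, 33/2)−(10, 14)]
2. B_y = 19  [B = 2·M−A = 2·(27/2, 33/2)−(10, 14)]
   so B = (17, 19)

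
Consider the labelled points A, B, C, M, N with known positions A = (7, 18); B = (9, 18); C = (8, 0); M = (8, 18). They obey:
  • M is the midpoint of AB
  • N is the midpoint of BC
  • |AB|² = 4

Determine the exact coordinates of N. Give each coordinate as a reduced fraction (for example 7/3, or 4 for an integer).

1. N_x = 17/2  [2·N = B+C = (9, 18)+(8, 0)]
2. N_y = 9  [2·N = B+C = (9, 18)+(8, 0)]
   so N = (17/2, 9)

N = (17/2, 9)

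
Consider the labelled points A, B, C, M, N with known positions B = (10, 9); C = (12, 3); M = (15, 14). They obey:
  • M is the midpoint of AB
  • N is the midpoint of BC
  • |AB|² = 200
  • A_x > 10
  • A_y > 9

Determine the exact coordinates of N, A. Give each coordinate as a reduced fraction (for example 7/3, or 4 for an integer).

1. A_x = 20  [A = 2·M−B = 2·(15, 14)−(10, 9)]
2. A_y = 19  [A = 2·M−B = 2·(15, 14)−(10, 9)]
   so A = (20, 19)
3. N_x = 11  [2·N = B+C = (10, 9)+(12, 3)]
4. N_y = 6  [2·N = B+C = (10, 9)+(12, 3)]
   so N = (11, 6)

N = (11, 6)
A = (20, 19)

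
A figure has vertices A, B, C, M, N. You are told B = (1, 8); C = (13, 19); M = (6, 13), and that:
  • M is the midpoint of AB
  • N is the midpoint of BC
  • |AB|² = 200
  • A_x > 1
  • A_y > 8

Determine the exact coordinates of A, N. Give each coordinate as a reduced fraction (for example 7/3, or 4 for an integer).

A = (11, 18)
N = (7, 27/2)

1. A_x = 11  [A = 2·M−B = 2·(6, 13)−(1, 8)]
2. A_y = 18  [A = 2·M−B = 2·(6, 13)−(1, 8)]
   so A = (11, 18)
3. N_x = 7  [2·N = B+C = (1, 8)+(13, 19)]
4. N_y = 27/2  [2·N = B+C = (1, 8)+(13, 19)]
   so N = (7, 27/2)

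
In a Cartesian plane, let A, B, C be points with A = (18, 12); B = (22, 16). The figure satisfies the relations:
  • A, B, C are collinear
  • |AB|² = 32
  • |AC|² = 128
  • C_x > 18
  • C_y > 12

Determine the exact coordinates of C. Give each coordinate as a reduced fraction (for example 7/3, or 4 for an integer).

C = (26, 20)

1. C_x = 26  [[A, B, C are collinear ⇒ -4x+4y+24=0] ∩ [|C−(18, 12)|²=128]]
2. C_y = 20  [[A, B, C are collinear ⇒ -4x+4y+24=0] ∩ [|C−(18, 12)|²=128]]
   so C = (26, 20)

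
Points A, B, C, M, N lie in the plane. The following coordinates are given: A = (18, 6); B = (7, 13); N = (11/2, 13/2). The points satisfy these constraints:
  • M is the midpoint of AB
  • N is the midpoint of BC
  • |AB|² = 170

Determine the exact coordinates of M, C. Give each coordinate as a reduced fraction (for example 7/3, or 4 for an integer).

M = (25/2, 19/2)
C = (4, 0)

1. M_x = 25/2  [2·M = A+B = (18, 6)+(7, 13)]
2. M_y = 19/2  [2·M = A+B = (18, 6)+(7, 13)]
   so M = (25/2, 19/2)
3. C_x = 4  [C = 2·N−B = 2·(11/2, 13/2)−(7, 13)]
4. C_y = 0  [C = 2·N−B = 2·(11/2, 13/2)−(7, 13)]
   so C = (4, 0)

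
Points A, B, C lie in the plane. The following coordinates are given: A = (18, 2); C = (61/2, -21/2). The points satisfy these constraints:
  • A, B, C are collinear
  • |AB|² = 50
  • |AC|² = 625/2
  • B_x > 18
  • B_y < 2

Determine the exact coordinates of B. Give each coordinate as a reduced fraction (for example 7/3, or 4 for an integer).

B = (23, -3)

1. B_x = 23  [[A, B, C are collinear ⇒ -25/2x-25/2y+250=0] ∩ [|B−(18, 2)|²=50]]
2. B_y = -3  [[A, B, C are collinear ⇒ -25/2x-25/2y+250=0] ∩ [|B−(18, 2)|²=50]]
   so B = (23, -3)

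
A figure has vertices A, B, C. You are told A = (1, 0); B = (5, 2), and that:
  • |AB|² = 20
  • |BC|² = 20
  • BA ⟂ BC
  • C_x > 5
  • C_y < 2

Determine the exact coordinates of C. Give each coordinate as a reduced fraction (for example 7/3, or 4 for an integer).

C = (7, -2)

1. C_x = 7  [[BA ⟂ BC ⇒ -4x-2y+24=0] ∩ [|C−(5, 2)|²=20]]
2. C_y = -2  [[BA ⟂ BC ⇒ -4x-2y+24=0] ∩ [|C−(5, 2)|²=20]]
   so C = (7, -2)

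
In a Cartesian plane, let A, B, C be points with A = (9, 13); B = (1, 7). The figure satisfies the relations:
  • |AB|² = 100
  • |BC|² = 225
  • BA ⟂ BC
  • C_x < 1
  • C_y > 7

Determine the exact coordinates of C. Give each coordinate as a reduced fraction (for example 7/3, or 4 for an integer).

C = (-8, 19)

1. C_x = -8  [[BA ⟂ BC ⇒ 8x+6y-50=0] ∩ [|C−(1, 7)|²=225]]
2. C_y = 19  [[BA ⟂ BC ⇒ 8x+6y-50=0] ∩ [|C−(1, 7)|²=225]]
   so C = (-8, 19)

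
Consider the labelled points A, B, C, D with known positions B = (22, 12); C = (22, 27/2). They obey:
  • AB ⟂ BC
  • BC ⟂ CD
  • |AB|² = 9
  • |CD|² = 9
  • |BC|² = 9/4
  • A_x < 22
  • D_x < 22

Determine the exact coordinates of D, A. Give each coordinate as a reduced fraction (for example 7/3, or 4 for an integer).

D = (19, 27/2)
A = (19, 12)

1. D_x = 19  [[BC ⟂ CD ⇒ 3/2y-81/4=0] ∩ [|D−(22, 27/2)|²=9]]
2. D_y = 27/2  [[BC ⟂ CD ⇒ 3/2y-81/4=0] ∩ [|D−(22, 27/2)|²=9]]
   so D = (19, 27/2)
3. A_x = 19  [[AB ⟂ BC ⇒ -3/2y+18=0] ∩ [|A−(22, 12)|²=9]]
4. A_y = 12  [[AB ⟂ BC ⇒ -3/2y+18=0] ∩ [|A−(22, 12)|²=9]]
   so A = (19, 12)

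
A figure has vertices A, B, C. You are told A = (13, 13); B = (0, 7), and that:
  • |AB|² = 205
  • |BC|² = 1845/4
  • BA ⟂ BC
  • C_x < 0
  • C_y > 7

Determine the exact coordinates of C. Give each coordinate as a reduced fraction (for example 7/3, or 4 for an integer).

C = (-9, 53/2)

1. C_x = -9  [[BA ⟂ BC ⇒ 13x+6y-42=0] ∩ [|C−(0, 7)|²=1845/4]]
2. C_y = 53/2  [[BA ⟂ BC ⇒ 13x+6y-42=0] ∩ [|C−(0, 7)|²=1845/4]]
   so C = (-9, 53/2)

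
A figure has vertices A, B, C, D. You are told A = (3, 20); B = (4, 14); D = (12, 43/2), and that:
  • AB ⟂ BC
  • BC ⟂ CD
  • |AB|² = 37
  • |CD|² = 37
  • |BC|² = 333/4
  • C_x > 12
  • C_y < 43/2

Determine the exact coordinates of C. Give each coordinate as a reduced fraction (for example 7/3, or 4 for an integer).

1. C_x = 13  [[AB ⟂ BC ⇒ 1x-6y+80=0] ∩ [|C−(12, 43/2)|²=37]]
2. C_y = 31/2  [[AB ⟂ BC ⇒ 1x-6y+80=0] ∩ [|C−(12, 43/2)|²=37]]
   so C = (13, 31/2)

C = (13, 31/2)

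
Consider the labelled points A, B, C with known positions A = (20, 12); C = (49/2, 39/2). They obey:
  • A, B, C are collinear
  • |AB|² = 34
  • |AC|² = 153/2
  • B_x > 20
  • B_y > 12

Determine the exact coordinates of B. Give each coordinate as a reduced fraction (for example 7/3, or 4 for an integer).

1. B_x = 23  [[A, B, C are collinear ⇒ 15/2x-9/2y-96=0] ∩ [|B−(20, 12)|²=34]]
2. B_y = 17  [[A, B, C are collinear ⇒ 15/2x-9/2y-96=0] ∩ [|B−(20, 12)|²=34]]
   so B = (23, 17)

B = (23, 17)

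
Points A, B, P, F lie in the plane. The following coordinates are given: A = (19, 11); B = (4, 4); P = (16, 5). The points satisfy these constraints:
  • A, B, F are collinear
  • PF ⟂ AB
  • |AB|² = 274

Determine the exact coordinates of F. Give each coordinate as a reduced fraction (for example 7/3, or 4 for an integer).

F = (3901/274, 2405/274)

1. F_x = 3901/274  [[A, B, F are collinear ⇒ 7x-15y+32=0] ∩ [PF ⟂ AB ⇒ -15x-7y+275=0]]
2. F_y = 2405/274  [[A, B, F are collinear ⇒ 7x-15y+32=0] ∩ [PF ⟂ AB ⇒ -15x-7y+275=0]]
   so F = (3901/274, 2405/274)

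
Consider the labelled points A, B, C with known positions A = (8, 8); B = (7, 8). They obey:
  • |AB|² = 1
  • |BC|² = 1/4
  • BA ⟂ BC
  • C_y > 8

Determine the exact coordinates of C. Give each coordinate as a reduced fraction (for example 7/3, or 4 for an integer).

1. C_x = 7  [[BA ⟂ BC ⇒ 1x-7=0] ∩ [|C−(7, 8)|²=1/4]]
2. C_y = 17/2  [[BA ⟂ BC ⇒ 1x-7=0] ∩ [|C−(7, 8)|²=1/4]]
   so C = (7, 17/2)

C = (7, 17/2)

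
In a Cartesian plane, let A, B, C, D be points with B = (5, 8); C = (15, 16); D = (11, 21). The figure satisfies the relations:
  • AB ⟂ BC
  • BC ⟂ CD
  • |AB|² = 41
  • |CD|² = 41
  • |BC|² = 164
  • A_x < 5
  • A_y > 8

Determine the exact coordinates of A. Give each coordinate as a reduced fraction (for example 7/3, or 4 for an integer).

A = (1, 13)

1. A_x = 1  [[AB ⟂ BC ⇒ -10x-8y+114=0] ∩ [|A−(5, 8)|²=41]]
2. A_y = 13  [[AB ⟂ BC ⇒ -10x-8y+114=0] ∩ [|A−(5, 8)|²=41]]
   so A = (1, 13)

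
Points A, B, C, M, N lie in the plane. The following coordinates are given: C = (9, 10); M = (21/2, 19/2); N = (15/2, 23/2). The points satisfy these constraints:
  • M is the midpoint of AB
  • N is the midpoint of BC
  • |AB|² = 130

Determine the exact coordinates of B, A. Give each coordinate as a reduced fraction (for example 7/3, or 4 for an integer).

1. B_x = 6  [B = 2·N−C = 2·(15/2, 23/2)−(9, 10)]
2. B_y = 13  [B = 2·N−C = 2·(15/2, 23/2)−(9, 10)]
   so B = (6, 13)
3. A_x = 15  [A = 2·M−B = 2·(21/2, 19/2)−(6, 13)]
4. A_y = 6  [A = 2·M−B = 2·(21/2, 19/2)−(6, 13)]
   so A = (15, 6)

B = (6, 13)
A = (15, 6)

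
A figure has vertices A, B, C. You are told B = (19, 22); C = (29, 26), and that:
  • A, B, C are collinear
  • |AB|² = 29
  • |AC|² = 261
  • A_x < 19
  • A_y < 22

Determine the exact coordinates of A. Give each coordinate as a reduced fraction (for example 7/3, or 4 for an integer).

A = (14, 20)

1. A_x = 14  [[A, B, C are collinear ⇒ -4x+10y-144=0] ∩ [|A−(19, 22)|²=29]]
2. A_y = 20  [[A, B, C are collinear ⇒ -4x+10y-144=0] ∩ [|A−(19, 22)|²=29]]
   so A = (14, 20)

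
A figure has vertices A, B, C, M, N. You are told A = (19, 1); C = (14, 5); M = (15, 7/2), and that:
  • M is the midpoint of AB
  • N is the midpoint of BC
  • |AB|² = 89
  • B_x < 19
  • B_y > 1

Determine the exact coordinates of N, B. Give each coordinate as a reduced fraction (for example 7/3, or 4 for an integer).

1. B_x = 11  [B = 2·M−A = 2·(15, 7/2)−(19, 1)]
2. B_y = 6  [B = 2·M−A = 2·(15, 7/2)−(19, 1)]
   so B = (11, 6)
3. N_x = 25/2  [2·N = B+C = (11, 6)+(14, 5)]
4. N_y = 11/2  [2·N = B+C = (11, 6)+(14, 5)]
   so N = (25/2, 11/2)

N = (25/2, 11/2)
B = (11, 6)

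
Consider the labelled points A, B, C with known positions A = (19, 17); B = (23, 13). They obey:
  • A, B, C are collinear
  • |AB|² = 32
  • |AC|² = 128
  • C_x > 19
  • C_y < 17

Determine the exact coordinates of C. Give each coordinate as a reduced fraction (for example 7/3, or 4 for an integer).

1. C_x = 27  [[A, B, C are collinear ⇒ 4x+4y-144=0] ∩ [|C−(19, 17)|²=128]]
2. C_y = 9  [[A, B, C are collinear ⇒ 4x+4y-144=0] ∩ [|C−(19, 17)|²=128]]
   so C = (27, 9)

C = (27, 9)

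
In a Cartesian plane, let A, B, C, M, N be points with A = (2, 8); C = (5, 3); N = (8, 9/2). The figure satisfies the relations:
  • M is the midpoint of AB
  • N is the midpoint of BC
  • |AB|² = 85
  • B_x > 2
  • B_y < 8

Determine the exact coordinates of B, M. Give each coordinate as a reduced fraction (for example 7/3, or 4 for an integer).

B = (11, 6)
M = (13/2, 7)

1. B_x = 11  [B = 2·N−C = 2·(8, 9/2)−(5, 3)]
2. B_y = 6  [B = 2·N−C = 2·(8, 9/2)−(5, 3)]
   so B = (11, 6)
3. M_x = 13/2  [2·M = A+B = (2, 8)+(11, 6)]
4. M_y = 7  [2·M = A+B = (2, 8)+(11, 6)]
   so M = (13/2, 7)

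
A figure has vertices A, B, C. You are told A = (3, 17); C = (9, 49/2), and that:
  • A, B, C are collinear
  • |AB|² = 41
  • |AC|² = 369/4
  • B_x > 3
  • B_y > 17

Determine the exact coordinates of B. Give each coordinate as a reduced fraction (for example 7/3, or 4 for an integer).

B = (7, 22)

1. B_x = 7  [[A, B, C are collinear ⇒ 15/2x-6y+159/2=0] ∩ [|B−(3, 17)|²=41]]
2. B_y = 22  [[A, B, C are collinear ⇒ 15/2x-6y+159/2=0] ∩ [|B−(3, 17)|²=41]]
   so B = (7, 22)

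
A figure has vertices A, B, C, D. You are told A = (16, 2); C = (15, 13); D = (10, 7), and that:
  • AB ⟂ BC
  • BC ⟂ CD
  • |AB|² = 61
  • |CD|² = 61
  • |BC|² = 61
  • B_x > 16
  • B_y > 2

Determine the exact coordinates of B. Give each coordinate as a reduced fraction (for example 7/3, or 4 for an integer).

B = (21, 8)

1. B_x = 21  [[BC ⟂ CD ⇒ 5x+6y-153=0] ∩ [|B−(16, 2)|²=61]]
2. B_y = 8  [[BC ⟂ CD ⇒ 5x+6y-153=0] ∩ [|B−(16, 2)|²=61]]
   so B = (21, 8)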